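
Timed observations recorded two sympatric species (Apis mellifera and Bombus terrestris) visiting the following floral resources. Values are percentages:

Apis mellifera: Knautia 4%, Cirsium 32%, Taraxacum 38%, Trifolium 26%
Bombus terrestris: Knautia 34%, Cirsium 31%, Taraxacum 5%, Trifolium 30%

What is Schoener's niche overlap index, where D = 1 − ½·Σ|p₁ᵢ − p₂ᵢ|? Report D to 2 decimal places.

0.66

Convert percentages to proportions (divide by 100).
Σ|p₁ᵢ − p₂ᵢ| = 0.30 + 0.01 + 0.33 + 0.04 = 0.68
D = 1 − ½ × 0.68 = 1 − 0.340 = 0.6600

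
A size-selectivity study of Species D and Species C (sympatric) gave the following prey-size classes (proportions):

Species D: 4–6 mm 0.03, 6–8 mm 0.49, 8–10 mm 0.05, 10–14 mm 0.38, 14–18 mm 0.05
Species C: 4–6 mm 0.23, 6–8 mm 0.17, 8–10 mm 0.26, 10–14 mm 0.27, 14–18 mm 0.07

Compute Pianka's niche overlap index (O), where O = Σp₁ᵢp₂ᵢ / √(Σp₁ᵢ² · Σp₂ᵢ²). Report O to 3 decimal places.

0.703

Σ p₁ᵢp₂ᵢ = 0.0069 + 0.0833 + 0.0130 + 0.1026 + 0.0035 = 0.2093
Σp_1ᵢ² = 0.03² + 0.49² + 0.05² + 0.38² + 0.05² = 0.0009 + 0.2401 + 0.0025 + 0.1444 + 0.0025 = 0.3904
Σp_2ᵢ² = 0.23² + 0.17² + 0.26² + 0.27² + 0.07² = 0.0529 + 0.0289 + 0.0676 + 0.0729 + 0.0049 = 0.2272
O = 0.2093 / √(0.3904 × 0.2272) = 0.2093 / 0.297824 = 0.70276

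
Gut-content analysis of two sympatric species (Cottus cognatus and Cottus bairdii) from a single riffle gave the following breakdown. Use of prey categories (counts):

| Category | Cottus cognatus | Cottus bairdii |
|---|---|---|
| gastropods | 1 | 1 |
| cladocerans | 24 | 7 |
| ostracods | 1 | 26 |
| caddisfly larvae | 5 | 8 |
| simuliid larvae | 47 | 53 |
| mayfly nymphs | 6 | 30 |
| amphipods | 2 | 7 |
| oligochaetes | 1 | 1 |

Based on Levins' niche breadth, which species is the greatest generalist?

Cottus bairdii

Proportions for Cottus cognatus (n=87): 1/87=0.0115, 24/87=0.2759, 1/87=0.0115, 5/87=0.0575, 47/87=0.5402, 6/87=0.0690, 2/87=0.0230, 1/87=0.0115
Proportions for Cottus bairdii (n=133): 1/133=0.0075, 7/133=0.0526, 26/133=0.1955, 8/133=0.0602, 53/133=0.3985, 30/133=0.2256, 7/133=0.0526, 1/133=0.0075
Σp_cognᵢ² = 0.0115² + 0.2759² + 0.0115² + 0.0575² + 0.5402² + 0.0690² + 0.0230² + 0.0115² = 0.000132 + 0.076121 + 0.000132 + 0.003306 + 0.291816 + 0.004761 + 0.000529 + 0.000132 = 0.376929
B_cogn = 1 / 0.376929 = 2.6530
Σp_bairᵢ² = 0.0075² + 0.0526² + 0.1955² + 0.0602² + 0.3985² + 0.2256² + 0.0526² + 0.0075² = 0.000056 + 0.002767 + 0.038220 + 0.003624 + 0.158802 + 0.050895 + 0.002767 + 0.000056 = 0.257187
B_bair = 1 / 0.257187 = 3.8882
Highest B → broadest niche (most generalist): Cottus bairdii (B = 3.89).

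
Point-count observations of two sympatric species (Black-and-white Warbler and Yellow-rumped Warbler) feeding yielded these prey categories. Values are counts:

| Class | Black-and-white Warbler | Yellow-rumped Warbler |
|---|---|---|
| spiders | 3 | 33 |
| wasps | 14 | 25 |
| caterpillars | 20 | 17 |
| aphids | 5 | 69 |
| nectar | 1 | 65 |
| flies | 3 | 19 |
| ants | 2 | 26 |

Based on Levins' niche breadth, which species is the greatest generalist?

Proportions for Black-and-white Warbler (n=48): 3/48=0.0625, 14/48=0.2917, 20/48=0.4167, 5/48=0.1042, 1/48=0.0208, 3/48=0.0625, 2/48=0.0417
Proportions for Yellow-rumped Warbler (n=254): 33/254=0.1299, 25/254=0.0984, 17/254=0.0669, 69/254=0.2717, 65/254=0.2559, 19/254=0.0748, 26/254=0.1024
Σp_Blacᵢ² = 0.0625² + 0.2917² + 0.4167² + 0.1042² + 0.0208² + 0.0625² + 0.0417² = 0.003906 + 0.085089 + 0.173639 + 0.010858 + 0.000433 + 0.003906 + 0.001739 = 0.279570
B_Blac = 1 / 0.279570 = 3.5769
Σp_Yellᵢ² = 0.1299² + 0.0984² + 0.0669² + 0.2717² + 0.2559² + 0.0748² + 0.1024² = 0.016874 + 0.009683 + 0.004476 + 0.073821 + 0.065485 + 0.005595 + 0.010486 = 0.186420
B_Yell = 1 / 0.186420 = 5.3642
Highest B → broadest niche (most generalist): Yellow-rumped Warbler (B = 5.36).

Yellow-rumped Warbler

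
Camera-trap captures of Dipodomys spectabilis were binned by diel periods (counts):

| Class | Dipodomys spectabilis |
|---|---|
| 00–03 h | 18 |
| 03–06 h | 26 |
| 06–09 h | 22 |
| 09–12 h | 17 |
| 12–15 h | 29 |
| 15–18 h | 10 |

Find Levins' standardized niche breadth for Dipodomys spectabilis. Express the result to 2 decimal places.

0.90

Proportions for Dipodomys spectabilis (n=122): 18/122=0.1475, 26/122=0.2131, 22/122=0.1803, 17/122=0.1393, 29/122=0.2377, 10/122=0.0820
Σpᵢ² = 0.1475² + 0.2131² + 0.1803² + 0.1393² + 0.2377² + 0.0820² = 0.021756 + 0.045412 + 0.032508 + 0.019404 + 0.056501 + 0.006724 = 0.182305
B = 1 / 0.182305 = 5.4853
Bₛ = (B − 1)/(n − 1) = (5.4853 − 1)/(6 − 1) = 4.4853/5 = 0.8971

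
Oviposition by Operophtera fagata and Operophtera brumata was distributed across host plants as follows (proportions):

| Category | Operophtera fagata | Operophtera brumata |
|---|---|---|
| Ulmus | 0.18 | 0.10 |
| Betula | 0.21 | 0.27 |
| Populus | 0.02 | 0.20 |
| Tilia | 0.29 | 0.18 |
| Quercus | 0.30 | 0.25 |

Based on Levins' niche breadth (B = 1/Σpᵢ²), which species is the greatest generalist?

Operophtera brumata

Σp_fagaᵢ² = 0.18² + 0.21² + 0.02² + 0.29² + 0.30² = 0.0324 + 0.0441 + 0.0004 + 0.0841 + 0.0900 = 0.2510
B_faga = 1 / 0.2510 = 3.9841
Σp_brumᵢ² = 0.10² + 0.27² + 0.20² + 0.18² + 0.25² = 0.0100 + 0.0729 + 0.0400 + 0.0324 + 0.0625 = 0.2178
B_brum = 1 / 0.2178 = 4.5914
Highest B → broadest niche (most generalist): Operophtera brumata (B = 4.59).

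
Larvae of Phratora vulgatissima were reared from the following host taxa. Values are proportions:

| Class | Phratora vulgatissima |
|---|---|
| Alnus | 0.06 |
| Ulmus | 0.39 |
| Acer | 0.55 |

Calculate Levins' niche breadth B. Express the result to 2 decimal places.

Σpᵢ² = 0.06² + 0.39² + 0.55² = 0.0036 + 0.1521 + 0.3025 = 0.4582
B = 1 / 0.4582 = 2.1825

2.18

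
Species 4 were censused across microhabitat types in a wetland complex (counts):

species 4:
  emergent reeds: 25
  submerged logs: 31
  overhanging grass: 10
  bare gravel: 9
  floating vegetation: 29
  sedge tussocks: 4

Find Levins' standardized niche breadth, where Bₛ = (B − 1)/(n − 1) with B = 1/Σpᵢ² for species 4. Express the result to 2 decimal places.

0.69

Proportions for species 4 (n=108): 25/108=0.2315, 31/108=0.2870, 10/108=0.0926, 9/108=0.0833, 29/108=0.2685, 4/108=0.0370
Σpᵢ² = 0.2315² + 0.2870² + 0.0926² + 0.0833² + 0.2685² + 0.0370² = 0.053592 + 0.082369 + 0.008575 + 0.006939 + 0.072092 + 0.001369 = 0.224936
B = 1 / 0.224936 = 4.4457
Bₛ = (B − 1)/(n − 1) = (4.4457 − 1)/(6 − 1) = 3.4457/5 = 0.6891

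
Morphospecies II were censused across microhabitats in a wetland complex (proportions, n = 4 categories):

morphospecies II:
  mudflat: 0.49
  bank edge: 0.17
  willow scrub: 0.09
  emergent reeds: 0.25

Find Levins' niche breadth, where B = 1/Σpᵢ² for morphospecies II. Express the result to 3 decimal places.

Σpᵢ² = 0.49² + 0.17² + 0.09² + 0.25² = 0.2401 + 0.0289 + 0.0081 + 0.0625 = 0.3396
B = 1 / 0.3396 = 2.94464

2.945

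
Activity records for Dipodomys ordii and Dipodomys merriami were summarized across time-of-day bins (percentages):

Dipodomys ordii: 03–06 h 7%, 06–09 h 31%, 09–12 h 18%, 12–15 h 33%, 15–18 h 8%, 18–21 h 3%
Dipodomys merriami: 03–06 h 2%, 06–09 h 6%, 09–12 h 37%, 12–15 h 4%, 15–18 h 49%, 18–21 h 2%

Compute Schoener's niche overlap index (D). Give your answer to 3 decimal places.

0.400

Convert percentages to proportions (divide by 100).
Σ|p₁ᵢ − p₂ᵢ| = 0.05 + 0.25 + 0.19 + 0.29 + 0.41 + 0.01 = 1.20
D = 1 − ½ × 1.20 = 1 − 0.600 = 0.40000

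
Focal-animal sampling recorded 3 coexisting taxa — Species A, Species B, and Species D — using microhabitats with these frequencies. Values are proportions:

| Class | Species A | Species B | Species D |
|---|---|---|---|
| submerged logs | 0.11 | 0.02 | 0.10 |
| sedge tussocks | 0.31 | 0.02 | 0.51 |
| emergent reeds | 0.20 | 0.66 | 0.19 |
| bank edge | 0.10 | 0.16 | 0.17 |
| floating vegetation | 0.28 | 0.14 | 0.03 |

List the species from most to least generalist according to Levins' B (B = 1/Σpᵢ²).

Σp_Aᵢ² = 0.11² + 0.31² + 0.20² + 0.10² + 0.28² = 0.0121 + 0.0961 + 0.0400 + 0.0100 + 0.0784 = 0.2366
B_A = 1 / 0.2366 = 4.2265
Σp_Bᵢ² = 0.02² + 0.02² + 0.66² + 0.16² + 0.14² = 0.0004 + 0.0004 + 0.4356 + 0.0256 + 0.0196 = 0.4816
B_B = 1 / 0.4816 = 2.0764
Σp_Dᵢ² = 0.10² + 0.51² + 0.19² + 0.17² + 0.03² = 0.0100 + 0.2601 + 0.0361 + 0.0289 + 0.0009 = 0.3360
B_D = 1 / 0.3360 = 2.9762
Ranking by B (broadest → narrowest): Species A (4.23) > Species D (2.98) > Species B (2.08)

Species A > Species D > Species B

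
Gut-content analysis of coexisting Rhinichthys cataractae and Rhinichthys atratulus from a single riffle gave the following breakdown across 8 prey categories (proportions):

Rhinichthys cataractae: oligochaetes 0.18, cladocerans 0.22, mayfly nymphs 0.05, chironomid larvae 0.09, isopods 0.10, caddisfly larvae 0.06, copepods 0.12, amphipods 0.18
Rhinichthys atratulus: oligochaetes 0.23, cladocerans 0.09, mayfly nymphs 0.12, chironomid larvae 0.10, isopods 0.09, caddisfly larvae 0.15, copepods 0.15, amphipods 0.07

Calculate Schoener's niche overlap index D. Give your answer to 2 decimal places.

Σ|p₁ᵢ − p₂ᵢ| = 0.05 + 0.13 + 0.07 + 0.01 + 0.01 + 0.09 + 0.03 + 0.11 = 0.50
D = 1 − ½ × 0.50 = 1 − 0.250 = 0.7500

0.75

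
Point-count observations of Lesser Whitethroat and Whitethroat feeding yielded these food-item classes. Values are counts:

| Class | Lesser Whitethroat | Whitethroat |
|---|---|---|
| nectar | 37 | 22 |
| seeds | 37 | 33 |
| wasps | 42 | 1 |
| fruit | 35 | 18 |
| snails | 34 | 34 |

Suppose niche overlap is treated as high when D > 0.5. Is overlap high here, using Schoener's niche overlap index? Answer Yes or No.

Yes

Proportions for Lesser Whitethroat (n=185): 37/185=0.2000, 37/185=0.2000, 42/185=0.2270, 35/185=0.1892, 34/185=0.1838
Proportions for Whitethroat (n=108): 22/108=0.2037, 33/108=0.3056, 1/108=0.0093, 18/108=0.1667, 34/108=0.3148
Σ|p₁ᵢ − p₂ᵢ| = 0.0037 + 0.1056 + 0.2177 + 0.0225 + 0.1310 = 0.4805
D = 1 − ½ × 0.4805 = 1 − 0.24025 = 0.75975
D = 0.75975 > 0.5 → Yes.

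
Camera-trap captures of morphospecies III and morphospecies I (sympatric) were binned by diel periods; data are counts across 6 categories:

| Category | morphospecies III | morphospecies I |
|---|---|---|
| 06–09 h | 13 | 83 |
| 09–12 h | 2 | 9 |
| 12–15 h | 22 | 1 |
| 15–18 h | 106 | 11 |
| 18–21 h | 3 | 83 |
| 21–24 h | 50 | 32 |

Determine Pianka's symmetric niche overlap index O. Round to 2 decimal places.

0.28

Proportions for morphospecies III (n=196): 13/196=0.0663, 2/196=0.0102, 22/196=0.1122, 106/196=0.5408, 3/196=0.0153, 50/196=0.2551
Proportions for morphospecies I (n=219): 83/219=0.3790, 9/219=0.0411, 1/219=0.0046, 11/219=0.0502, 83/219=0.3790, 32/219=0.1461
Σ p₁ᵢp₂ᵢ = 0.025128 + 0.000419 + 0.000516 + 0.027148 + 0.005799 + 0.037270 = 0.096280
Σp_1ᵢ² = 0.0663² + 0.0102² + 0.1122² + 0.5408² + 0.0153² + 0.2551² = 0.004396 + 0.000104 + 0.012589 + 0.292465 + 0.000234 + 0.065076 = 0.374864
Σp_2ᵢ² = 0.3790² + 0.0411² + 0.0046² + 0.0502² + 0.3790² + 0.1461² = 0.143641 + 0.001689 + 0.000021 + 0.002520 + 0.143641 + 0.021345 = 0.312857
O = 0.096280 / √(0.374864 × 0.312857) = 0.096280 / 0.3424600 = 0.2811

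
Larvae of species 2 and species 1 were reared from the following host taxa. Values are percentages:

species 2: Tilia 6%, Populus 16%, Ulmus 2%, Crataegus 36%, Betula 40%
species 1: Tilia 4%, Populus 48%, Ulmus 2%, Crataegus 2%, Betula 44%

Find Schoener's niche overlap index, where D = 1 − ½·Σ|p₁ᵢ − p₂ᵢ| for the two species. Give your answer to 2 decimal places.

Convert percentages to proportions (divide by 100).
Σ|p₁ᵢ − p₂ᵢ| = 0.02 + 0.32 + 0.00 + 0.34 + 0.04 = 0.72
D = 1 − ½ × 0.72 = 1 − 0.360 = 0.6400

0.64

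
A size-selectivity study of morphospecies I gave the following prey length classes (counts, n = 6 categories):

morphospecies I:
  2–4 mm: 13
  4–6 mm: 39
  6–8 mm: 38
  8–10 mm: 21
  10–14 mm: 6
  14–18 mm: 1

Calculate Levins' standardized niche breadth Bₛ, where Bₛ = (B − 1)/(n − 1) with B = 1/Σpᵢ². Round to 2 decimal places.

Proportions for morphospecies I (n=118): 13/118=0.1102, 39/118=0.3305, 38/118=0.3220, 21/118=0.1780, 6/118=0.0508, 1/118=0.0085
Σpᵢ² = 0.1102² + 0.3305² + 0.3220² + 0.1780² + 0.0508² + 0.0085² = 0.012144 + 0.109230 + 0.103684 + 0.031684 + 0.002581 + 0.000072 = 0.259395
B = 1 / 0.259395 = 3.8551
Bₛ = (B − 1)/(n − 1) = (3.8551 − 1)/(6 − 1) = 2.8551/5 = 0.5710

0.57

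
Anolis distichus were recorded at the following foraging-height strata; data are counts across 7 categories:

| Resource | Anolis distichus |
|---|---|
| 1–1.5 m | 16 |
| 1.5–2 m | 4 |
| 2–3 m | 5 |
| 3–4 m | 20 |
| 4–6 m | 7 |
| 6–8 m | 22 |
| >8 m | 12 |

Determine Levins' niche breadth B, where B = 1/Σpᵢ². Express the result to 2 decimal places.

Proportions for Anolis distichus (n=86): 16/86=0.1860, 4/86=0.0465, 5/86=0.0581, 20/86=0.2326, 7/86=0.0814, 22/86=0.2558, 12/86=0.1395
Σpᵢ² = 0.1860² + 0.0465² + 0.0581² + 0.2326² + 0.0814² + 0.2558² + 0.1395² = 0.034596 + 0.002162 + 0.003376 + 0.054103 + 0.006626 + 0.065434 + 0.019460 = 0.185757
B = 1 / 0.185757 = 5.3834

5.38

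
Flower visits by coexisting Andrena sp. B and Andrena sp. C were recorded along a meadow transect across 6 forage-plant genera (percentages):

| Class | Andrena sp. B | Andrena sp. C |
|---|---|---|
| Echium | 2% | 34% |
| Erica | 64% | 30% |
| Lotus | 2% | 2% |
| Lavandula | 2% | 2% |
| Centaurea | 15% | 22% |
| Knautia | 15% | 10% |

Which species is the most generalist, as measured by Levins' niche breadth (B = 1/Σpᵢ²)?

Convert percentages to proportions (divide by 100).
Σp_Bᵢ² = 0.02² + 0.64² + 0.02² + 0.02² + 0.15² + 0.15² = 0.0004 + 0.4096 + 0.0004 + 0.0004 + 0.0225 + 0.0225 = 0.4558
B_B = 1 / 0.4558 = 2.1939
Σp_Cᵢ² = 0.34² + 0.30² + 0.02² + 0.02² + 0.22² + 0.10² = 0.1156 + 0.0900 + 0.0004 + 0.0004 + 0.0484 + 0.0100 = 0.2648
B_C = 1 / 0.2648 = 3.7764
Highest B → broadest niche (most generalist): Andrena sp. C (B = 3.78).

Andrena sp. C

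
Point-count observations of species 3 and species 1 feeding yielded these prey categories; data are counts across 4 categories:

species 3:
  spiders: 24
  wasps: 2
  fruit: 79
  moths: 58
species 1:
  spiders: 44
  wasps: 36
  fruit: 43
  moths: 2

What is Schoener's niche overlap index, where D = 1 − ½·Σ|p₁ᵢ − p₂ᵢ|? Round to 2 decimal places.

Proportions for species 3 (n=163): 24/163=0.1472, 2/163=0.0123, 79/163=0.4847, 58/163=0.3558
Proportions for species 1 (n=125): 44/125=0.3520, 36/125=0.2880, 43/125=0.3440, 2/125=0.0160
Σ|p₁ᵢ − p₂ᵢ| = 0.2048 + 0.2757 + 0.1407 + 0.3398 = 0.9610
D = 1 − ½ × 0.9610 = 1 − 0.48050 = 0.51950

0.52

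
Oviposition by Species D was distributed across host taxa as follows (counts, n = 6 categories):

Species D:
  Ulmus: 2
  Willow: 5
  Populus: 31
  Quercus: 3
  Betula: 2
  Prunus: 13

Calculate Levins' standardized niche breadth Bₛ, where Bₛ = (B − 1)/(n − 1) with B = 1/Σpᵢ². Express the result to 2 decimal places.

0.34

Proportions for Species D (n=56): 2/56=0.0357, 5/56=0.0893, 31/56=0.5536, 3/56=0.0536, 2/56=0.0357, 13/56=0.2321
Σpᵢ² = 0.0357² + 0.0893² + 0.5536² + 0.0536² + 0.0357² + 0.2321² = 0.001274 + 0.007974 + 0.306473 + 0.002873 + 0.001274 + 0.053870 = 0.373738
B = 1 / 0.373738 = 2.6757
Bₛ = (B − 1)/(n − 1) = (2.6757 − 1)/(6 − 1) = 1.6757/5 = 0.3351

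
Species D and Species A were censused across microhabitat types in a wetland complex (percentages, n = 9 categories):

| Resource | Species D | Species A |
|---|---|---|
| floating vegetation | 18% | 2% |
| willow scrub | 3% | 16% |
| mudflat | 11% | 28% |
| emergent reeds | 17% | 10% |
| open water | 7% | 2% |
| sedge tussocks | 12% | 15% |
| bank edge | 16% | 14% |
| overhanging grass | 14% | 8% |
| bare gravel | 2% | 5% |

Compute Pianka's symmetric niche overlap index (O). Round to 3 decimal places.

Convert percentages to proportions (divide by 100).
Σ p₁ᵢp₂ᵢ = 0.0036 + 0.0048 + 0.0308 + 0.0170 + 0.0014 + 0.0180 + 0.0224 + 0.0112 + 0.0010 = 0.1102
Σp_1ᵢ² = 0.18² + 0.03² + 0.11² + 0.17² + 0.07² + 0.12² + 0.16² + 0.14² + 0.02² = 0.0324 + 0.0009 + 0.0121 + 0.0289 + 0.0049 + 0.0144 + 0.0256 + 0.0196 + 0.0004 = 0.1392
Σp_2ᵢ² = 0.02² + 0.16² + 0.28² + 0.10² + 0.02² + 0.15² + 0.14² + 0.08² + 0.05² = 0.0004 + 0.0256 + 0.0784 + 0.0100 + 0.0004 + 0.0225 + 0.0196 + 0.0064 + 0.0025 = 0.1658
O = 0.1102 / √(0.1392 × 0.1658) = 0.1102 / 0.151919 = 0.72539

0.725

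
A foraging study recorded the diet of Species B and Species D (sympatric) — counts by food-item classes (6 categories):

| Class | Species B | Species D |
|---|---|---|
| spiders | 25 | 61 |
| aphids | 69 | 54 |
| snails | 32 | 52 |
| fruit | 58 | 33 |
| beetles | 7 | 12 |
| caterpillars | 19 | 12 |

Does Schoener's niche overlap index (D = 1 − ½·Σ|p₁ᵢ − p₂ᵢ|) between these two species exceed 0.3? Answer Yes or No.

Proportions for Species B (n=210): 25/210=0.1190, 69/210=0.3286, 32/210=0.1524, 58/210=0.2762, 7/210=0.0333, 19/210=0.0905
Proportions for Species D (n=224): 61/224=0.2723, 54/224=0.2411, 52/224=0.2321, 33/224=0.1473, 12/224=0.0536, 12/224=0.0536
Σ|p₁ᵢ − p₂ᵢ| = 0.1533 + 0.0875 + 0.0797 + 0.1289 + 0.0203 + 0.0369 = 0.5066
D = 1 − ½ × 0.5066 = 1 − 0.25330 = 0.74670
D = 0.74670 > 0.3 → Yes.

Yes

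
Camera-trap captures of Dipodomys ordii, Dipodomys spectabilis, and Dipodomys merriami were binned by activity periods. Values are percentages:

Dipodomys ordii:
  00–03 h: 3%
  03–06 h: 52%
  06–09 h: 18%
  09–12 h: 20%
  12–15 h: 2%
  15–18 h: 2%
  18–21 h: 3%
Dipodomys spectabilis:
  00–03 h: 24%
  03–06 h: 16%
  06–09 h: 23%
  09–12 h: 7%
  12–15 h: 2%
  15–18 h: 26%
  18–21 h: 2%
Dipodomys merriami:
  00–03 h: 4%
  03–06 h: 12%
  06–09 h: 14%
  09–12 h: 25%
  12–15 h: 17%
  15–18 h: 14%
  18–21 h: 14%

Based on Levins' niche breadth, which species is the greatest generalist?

Convert percentages to proportions (divide by 100).
Σp_ordiᵢ² = 0.03² + 0.52² + 0.18² + 0.20² + 0.02² + 0.02² + 0.03² = 0.0009 + 0.2704 + 0.0324 + 0.0400 + 0.0004 + 0.0004 + 0.0009 = 0.3454
B_ordi = 1 / 0.3454 = 2.8952
Σp_specᵢ² = 0.24² + 0.16² + 0.23² + 0.07² + 0.02² + 0.26² + 0.02² = 0.0576 + 0.0256 + 0.0529 + 0.0049 + 0.0004 + 0.0676 + 0.0004 = 0.2094
B_spec = 1 / 0.2094 = 4.7755
Σp_merrᵢ² = 0.04² + 0.12² + 0.14² + 0.25² + 0.17² + 0.14² + 0.14² = 0.0016 + 0.0144 + 0.0196 + 0.0625 + 0.0289 + 0.0196 + 0.0196 = 0.1662
B_merr = 1 / 0.1662 = 6.0168
Highest B → broadest niche (most generalist): Dipodomys merriami (B = 6.02).

Dipodomys merriami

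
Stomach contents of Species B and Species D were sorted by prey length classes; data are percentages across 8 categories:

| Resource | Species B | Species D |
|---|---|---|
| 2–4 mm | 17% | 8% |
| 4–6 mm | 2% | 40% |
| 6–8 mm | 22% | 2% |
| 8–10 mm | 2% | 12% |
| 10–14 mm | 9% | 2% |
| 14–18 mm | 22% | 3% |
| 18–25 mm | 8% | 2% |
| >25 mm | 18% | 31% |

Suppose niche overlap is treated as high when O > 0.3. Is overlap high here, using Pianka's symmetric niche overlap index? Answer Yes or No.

Convert percentages to proportions (divide by 100).
Σ p₁ᵢp₂ᵢ = 0.0136 + 0.0080 + 0.0044 + 0.0024 + 0.0018 + 0.0066 + 0.0016 + 0.0558 = 0.0942
Σp_1ᵢ² = 0.17² + 0.02² + 0.22² + 0.02² + 0.09² + 0.22² + 0.08² + 0.18² = 0.0289 + 0.0004 + 0.0484 + 0.0004 + 0.0081 + 0.0484 + 0.0064 + 0.0324 = 0.1734
Σp_2ᵢ² = 0.08² + 0.40² + 0.02² + 0.12² + 0.02² + 0.03² + 0.02² + 0.31² = 0.0064 + 0.1600 + 0.0004 + 0.0144 + 0.0004 + 0.0009 + 0.0004 + 0.0961 = 0.2790
O = 0.0942 / √(0.1734 × 0.2790) = 0.0942 / 0.21995 = 0.4283
O = 0.4283 > 0.3 → Yes.

Yes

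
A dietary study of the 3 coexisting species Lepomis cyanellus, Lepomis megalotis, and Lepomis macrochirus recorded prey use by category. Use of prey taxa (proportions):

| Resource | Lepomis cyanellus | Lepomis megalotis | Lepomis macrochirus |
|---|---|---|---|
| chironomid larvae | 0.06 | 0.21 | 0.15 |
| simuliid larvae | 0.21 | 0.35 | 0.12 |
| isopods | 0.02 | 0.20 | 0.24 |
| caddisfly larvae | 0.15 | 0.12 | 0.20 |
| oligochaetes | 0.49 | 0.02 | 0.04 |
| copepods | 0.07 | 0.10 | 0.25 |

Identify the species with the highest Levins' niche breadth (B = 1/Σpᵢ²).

Σp_cyanᵢ² = 0.06² + 0.21² + 0.02² + 0.15² + 0.49² + 0.07² = 0.0036 + 0.0441 + 0.0004 + 0.0225 + 0.2401 + 0.0049 = 0.3156
B_cyan = 1 / 0.3156 = 3.1686
Σp_megaᵢ² = 0.21² + 0.35² + 0.20² + 0.12² + 0.02² + 0.10² = 0.0441 + 0.1225 + 0.0400 + 0.0144 + 0.0004 + 0.0100 = 0.2314
B_mega = 1 / 0.2314 = 4.3215
Σp_macrᵢ² = 0.15² + 0.12² + 0.24² + 0.20² + 0.04² + 0.25² = 0.0225 + 0.0144 + 0.0576 + 0.0400 + 0.0016 + 0.0625 = 0.1986
B_macr = 1 / 0.1986 = 5.0352
Highest B → broadest niche (most generalist): Lepomis macrochirus (B = 5.04).

Lepomis macrochirus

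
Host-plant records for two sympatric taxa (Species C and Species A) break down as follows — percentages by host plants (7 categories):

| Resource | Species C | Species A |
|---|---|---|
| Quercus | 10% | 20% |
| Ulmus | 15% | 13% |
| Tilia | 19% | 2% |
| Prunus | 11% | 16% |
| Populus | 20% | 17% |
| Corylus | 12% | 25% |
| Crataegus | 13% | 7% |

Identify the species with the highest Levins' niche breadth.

Convert percentages to proportions (divide by 100).
Σp_Cᵢ² = 0.10² + 0.15² + 0.19² + 0.11² + 0.20² + 0.12² + 0.13² = 0.0100 + 0.0225 + 0.0361 + 0.0121 + 0.0400 + 0.0144 + 0.0169 = 0.1520
B_C = 1 / 0.1520 = 6.5789
Σp_Aᵢ² = 0.20² + 0.13² + 0.02² + 0.16² + 0.17² + 0.25² + 0.07² = 0.0400 + 0.0169 + 0.0004 + 0.0256 + 0.0289 + 0.0625 + 0.0049 = 0.1792
B_A = 1 / 0.1792 = 5.5804
Highest B → broadest niche (most generalist): Species C (B = 6.58).

Species C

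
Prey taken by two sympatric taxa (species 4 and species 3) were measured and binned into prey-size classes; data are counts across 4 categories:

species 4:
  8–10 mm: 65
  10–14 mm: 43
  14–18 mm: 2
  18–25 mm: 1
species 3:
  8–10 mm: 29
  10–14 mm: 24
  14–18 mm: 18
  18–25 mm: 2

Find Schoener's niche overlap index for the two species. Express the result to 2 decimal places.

0.75

Proportions for species 4 (n=111): 65/111=0.5856, 43/111=0.3874, 2/111=0.0180, 1/111=0.0090
Proportions for species 3 (n=73): 29/73=0.3973, 24/73=0.3288, 18/73=0.2466, 2/73=0.0274
Σ|p₁ᵢ − p₂ᵢ| = 0.1883 + 0.0586 + 0.2286 + 0.0184 = 0.4939
D = 1 − ½ × 0.4939 = 1 − 0.24695 = 0.75305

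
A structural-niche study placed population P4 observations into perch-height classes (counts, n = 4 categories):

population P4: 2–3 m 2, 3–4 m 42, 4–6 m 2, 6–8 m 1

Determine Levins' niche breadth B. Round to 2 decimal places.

1.25

Proportions for population P4 (n=47): 2/47=0.0426, 42/47=0.8936, 2/47=0.0426, 1/47=0.0213
Σpᵢ² = 0.0426² + 0.8936² + 0.0426² + 0.0213² = 0.001815 + 0.798521 + 0.001815 + 0.000454 = 0.802605
B = 1 / 0.802605 = 1.2459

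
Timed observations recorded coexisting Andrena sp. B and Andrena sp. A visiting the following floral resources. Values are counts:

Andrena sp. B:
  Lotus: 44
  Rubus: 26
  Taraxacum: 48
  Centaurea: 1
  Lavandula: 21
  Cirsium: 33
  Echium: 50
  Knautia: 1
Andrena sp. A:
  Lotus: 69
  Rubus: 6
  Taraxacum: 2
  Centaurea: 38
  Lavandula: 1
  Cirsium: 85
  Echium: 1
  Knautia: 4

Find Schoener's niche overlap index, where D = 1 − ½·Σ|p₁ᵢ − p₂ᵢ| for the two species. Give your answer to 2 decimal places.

Proportions for Andrena sp. B (n=224): 44/224=0.1964, 26/224=0.1161, 48/224=0.2143, 1/224=0.0045, 21/224=0.0938, 33/224=0.1473, 50/224=0.2232, 1/224=0.0045
Proportions for Andrena sp. A (n=206): 69/206=0.3350, 6/206=0.0291, 2/206=0.0097, 38/206=0.1845, 1/206=0.0049, 85/206=0.4126, 1/206=0.0049, 4/206=0.0194
Σ|p₁ᵢ − p₂ᵢ| = 0.1386 + 0.0870 + 0.2046 + 0.1800 + 0.0889 + 0.2653 + 0.2183 + 0.0149 = 1.1976
D = 1 − ½ × 1.1976 = 1 − 0.59880 = 0.40120

0.40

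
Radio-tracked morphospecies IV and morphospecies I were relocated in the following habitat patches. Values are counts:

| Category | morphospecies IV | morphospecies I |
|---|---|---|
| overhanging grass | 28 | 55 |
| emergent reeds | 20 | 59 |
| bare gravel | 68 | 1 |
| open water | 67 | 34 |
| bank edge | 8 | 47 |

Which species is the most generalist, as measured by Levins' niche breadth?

Proportions for morphospecies IV (n=191): 28/191=0.1466, 20/191=0.1047, 68/191=0.3560, 67/191=0.3508, 8/191=0.0419
Proportions for morphospecies I (n=196): 55/196=0.2806, 59/196=0.3010, 1/196=0.0051, 34/196=0.1735, 47/196=0.2398
Σp_IVᵢ² = 0.1466² + 0.1047² + 0.3560² + 0.3508² + 0.0419² = 0.021492 + 0.010962 + 0.126736 + 0.123061 + 0.001756 = 0.284007
B_IV = 1 / 0.284007 = 3.5210
Σp_Iᵢ² = 0.2806² + 0.3010² + 0.0051² + 0.1735² + 0.2398² = 0.078736 + 0.090601 + 0.000026 + 0.030102 + 0.057504 = 0.256969
B_I = 1 / 0.256969 = 3.8915
Highest B → broadest niche (most generalist): morphospecies I (B = 3.89).

morphospecies I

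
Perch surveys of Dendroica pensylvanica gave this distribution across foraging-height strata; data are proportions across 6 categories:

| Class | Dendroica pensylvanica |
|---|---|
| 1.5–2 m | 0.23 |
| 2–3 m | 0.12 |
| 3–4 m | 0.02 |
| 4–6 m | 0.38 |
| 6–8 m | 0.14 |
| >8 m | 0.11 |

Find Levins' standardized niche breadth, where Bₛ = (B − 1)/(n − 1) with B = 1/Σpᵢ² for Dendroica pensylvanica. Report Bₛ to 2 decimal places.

0.62

Σpᵢ² = 0.23² + 0.12² + 0.02² + 0.38² + 0.14² + 0.11² = 0.0529 + 0.0144 + 0.0004 + 0.1444 + 0.0196 + 0.0121 = 0.2438
B = 1 / 0.2438 = 4.1017
Bₛ = (B − 1)/(n − 1) = (4.1017 − 1)/(6 − 1) = 3.1017/5 = 0.6203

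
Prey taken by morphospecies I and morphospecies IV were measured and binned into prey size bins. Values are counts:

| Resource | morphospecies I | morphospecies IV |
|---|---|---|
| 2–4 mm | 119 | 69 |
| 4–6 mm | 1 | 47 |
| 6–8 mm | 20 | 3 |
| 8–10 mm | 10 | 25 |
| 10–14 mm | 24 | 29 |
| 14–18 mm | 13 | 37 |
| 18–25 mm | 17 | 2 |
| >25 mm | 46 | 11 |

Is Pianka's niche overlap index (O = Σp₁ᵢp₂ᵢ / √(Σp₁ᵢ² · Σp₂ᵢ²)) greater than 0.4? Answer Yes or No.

Proportions for morphospecies I (n=250): 119/250=0.4760, 1/250=0.0040, 20/250=0.0800, 10/250=0.0400, 24/250=0.0960, 13/250=0.0520, 17/250=0.0680, 46/250=0.1840
Proportions for morphospecies IV (n=223): 69/223=0.3094, 47/223=0.2108, 3/223=0.0135, 25/223=0.1121, 29/223=0.1300, 37/223=0.1659, 2/223=0.0090, 11/223=0.0493
Σ p₁ᵢp₂ᵢ = 0.147274 + 0.000843 + 0.001080 + 0.004484 + 0.012480 + 0.008627 + 0.000612 + 0.009071 = 0.184471
Σp_1ᵢ² = 0.4760² + 0.0040² + 0.0800² + 0.0400² + 0.0960² + 0.0520² + 0.0680² + 0.1840² = 0.226576 + 0.000016 + 0.006400 + 0.001600 + 0.009216 + 0.002704 + 0.004624 + 0.033856 = 0.284992
Σp_2ᵢ² = 0.3094² + 0.2108² + 0.0135² + 0.1121² + 0.1300² + 0.1659² + 0.0090² + 0.0493² = 0.095728 + 0.044437 + 0.000182 + 0.012566 + 0.016900 + 0.027523 + 0.000081 + 0.002430 = 0.199847
O = 0.184471 / √(0.284992 × 0.199847) = 0.184471 / 0.2386520 = 0.7730
O = 0.7730 > 0.4 → Yes.

Yes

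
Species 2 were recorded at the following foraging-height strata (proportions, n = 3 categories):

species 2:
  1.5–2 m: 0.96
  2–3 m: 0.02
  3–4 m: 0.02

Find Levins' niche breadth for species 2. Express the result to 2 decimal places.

1.08

Σpᵢ² = 0.96² + 0.02² + 0.02² = 0.9216 + 0.0004 + 0.0004 = 0.9224
B = 1 / 0.9224 = 1.0841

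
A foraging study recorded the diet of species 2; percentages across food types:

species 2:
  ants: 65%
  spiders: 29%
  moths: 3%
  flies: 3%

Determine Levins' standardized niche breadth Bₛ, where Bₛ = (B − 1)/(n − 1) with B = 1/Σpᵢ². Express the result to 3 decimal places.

Convert percentages to proportions (divide by 100).
Σpᵢ² = 0.65² + 0.29² + 0.03² + 0.03² = 0.4225 + 0.0841 + 0.0009 + 0.0009 = 0.5084
B = 1 / 0.5084 = 1.96696
Bₛ = (B − 1)/(n − 1) = (1.96696 − 1)/(4 − 1) = 0.96696/3 = 0.32232

0.322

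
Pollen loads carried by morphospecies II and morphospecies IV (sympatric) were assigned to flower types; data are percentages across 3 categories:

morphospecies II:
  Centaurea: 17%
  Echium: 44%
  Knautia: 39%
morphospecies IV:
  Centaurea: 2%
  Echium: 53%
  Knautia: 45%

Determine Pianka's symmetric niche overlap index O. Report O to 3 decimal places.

0.968

Convert percentages to proportions (divide by 100).
Σ p₁ᵢp₂ᵢ = 0.0034 + 0.2332 + 0.1755 = 0.4121
Σp_1ᵢ² = 0.17² + 0.44² + 0.39² = 0.0289 + 0.1936 + 0.1521 = 0.3746
Σp_2ᵢ² = 0.02² + 0.53² + 0.45² = 0.0004 + 0.2809 + 0.2025 = 0.4838
O = 0.4121 / √(0.3746 × 0.4838) = 0.4121 / 0.425713 = 0.96802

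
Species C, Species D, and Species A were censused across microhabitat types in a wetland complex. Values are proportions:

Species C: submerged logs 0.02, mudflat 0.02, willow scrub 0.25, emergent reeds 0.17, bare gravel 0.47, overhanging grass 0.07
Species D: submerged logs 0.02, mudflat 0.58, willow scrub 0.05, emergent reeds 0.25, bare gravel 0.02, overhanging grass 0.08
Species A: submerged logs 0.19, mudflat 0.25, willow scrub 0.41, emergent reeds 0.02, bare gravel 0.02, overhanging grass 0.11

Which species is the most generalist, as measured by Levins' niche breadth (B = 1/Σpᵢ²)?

Species A

Σp_Cᵢ² = 0.02² + 0.02² + 0.25² + 0.17² + 0.47² + 0.07² = 0.0004 + 0.0004 + 0.0625 + 0.0289 + 0.2209 + 0.0049 = 0.3180
B_C = 1 / 0.3180 = 3.1447
Σp_Dᵢ² = 0.02² + 0.58² + 0.05² + 0.25² + 0.02² + 0.08² = 0.0004 + 0.3364 + 0.0025 + 0.0625 + 0.0004 + 0.0064 = 0.4086
B_D = 1 / 0.4086 = 2.4474
Σp_Aᵢ² = 0.19² + 0.25² + 0.41² + 0.02² + 0.02² + 0.11² = 0.0361 + 0.0625 + 0.1681 + 0.0004 + 0.0004 + 0.0121 = 0.2796
B_A = 1 / 0.2796 = 3.5765
Highest B → broadest niche (most generalist): Species A (B = 3.58).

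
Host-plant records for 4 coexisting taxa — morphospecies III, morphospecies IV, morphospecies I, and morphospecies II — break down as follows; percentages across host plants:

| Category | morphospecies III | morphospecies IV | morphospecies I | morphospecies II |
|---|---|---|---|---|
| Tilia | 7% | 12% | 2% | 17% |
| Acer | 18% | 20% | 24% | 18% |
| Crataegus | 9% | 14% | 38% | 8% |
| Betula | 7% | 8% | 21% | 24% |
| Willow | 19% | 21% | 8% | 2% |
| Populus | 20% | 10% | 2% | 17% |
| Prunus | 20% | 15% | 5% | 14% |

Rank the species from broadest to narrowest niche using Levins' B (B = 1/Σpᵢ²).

Convert percentages to proportions (divide by 100).
Σp_IIIᵢ² = 0.07² + 0.18² + 0.09² + 0.07² + 0.19² + 0.20² + 0.20² = 0.0049 + 0.0324 + 0.0081 + 0.0049 + 0.0361 + 0.0400 + 0.0400 = 0.1664
B_III = 1 / 0.1664 = 6.0096
Σp_IVᵢ² = 0.12² + 0.20² + 0.14² + 0.08² + 0.21² + 0.10² + 0.15² = 0.0144 + 0.0400 + 0.0196 + 0.0064 + 0.0441 + 0.0100 + 0.0225 = 0.1570
B_IV = 1 / 0.1570 = 6.3694
Σp_Iᵢ² = 0.02² + 0.24² + 0.38² + 0.21² + 0.08² + 0.02² + 0.05² = 0.0004 + 0.0576 + 0.1444 + 0.0441 + 0.0064 + 0.0004 + 0.0025 = 0.2558
B_I = 1 / 0.2558 = 3.9093
Σp_IIᵢ² = 0.17² + 0.18² + 0.08² + 0.24² + 0.02² + 0.17² + 0.14² = 0.0289 + 0.0324 + 0.0064 + 0.0576 + 0.0004 + 0.0289 + 0.0196 = 0.1742
B_II = 1 / 0.1742 = 5.7405
Ranking by B (broadest → narrowest): morphospecies IV (6.37) > morphospecies III (6.01) > morphospecies II (5.74) > morphospecies I (3.91)

morphospecies IV > morphospecies III > morphospecies II > morphospecies I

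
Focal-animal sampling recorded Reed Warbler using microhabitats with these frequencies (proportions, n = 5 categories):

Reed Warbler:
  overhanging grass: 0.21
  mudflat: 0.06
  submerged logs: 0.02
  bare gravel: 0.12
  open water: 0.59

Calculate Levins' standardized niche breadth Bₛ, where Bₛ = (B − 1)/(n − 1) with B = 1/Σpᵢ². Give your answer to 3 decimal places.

Σpᵢ² = 0.21² + 0.06² + 0.02² + 0.12² + 0.59² = 0.0441 + 0.0036 + 0.0004 + 0.0144 + 0.3481 = 0.4106
B = 1 / 0.4106 = 2.43546
Bₛ = (B − 1)/(n − 1) = (2.43546 − 1)/(5 − 1) = 1.43546/4 = 0.35887

0.359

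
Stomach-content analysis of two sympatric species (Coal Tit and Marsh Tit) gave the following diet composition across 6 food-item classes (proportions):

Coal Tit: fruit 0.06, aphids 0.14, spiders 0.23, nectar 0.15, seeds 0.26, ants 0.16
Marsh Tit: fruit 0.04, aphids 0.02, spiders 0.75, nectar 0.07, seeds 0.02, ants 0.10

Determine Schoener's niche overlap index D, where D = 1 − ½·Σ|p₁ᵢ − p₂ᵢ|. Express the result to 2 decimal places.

0.48

Σ|p₁ᵢ − p₂ᵢ| = 0.02 + 0.12 + 0.52 + 0.08 + 0.24 + 0.06 = 1.04
D = 1 − ½ × 1.04 = 1 − 0.520 = 0.4800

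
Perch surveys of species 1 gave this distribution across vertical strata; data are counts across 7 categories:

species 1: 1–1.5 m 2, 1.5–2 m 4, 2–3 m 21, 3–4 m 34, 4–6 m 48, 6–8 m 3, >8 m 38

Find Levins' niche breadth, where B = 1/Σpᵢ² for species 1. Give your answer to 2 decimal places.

Proportions for species 1 (n=150): 2/150=0.0133, 4/150=0.0267, 21/150=0.1400, 34/150=0.2267, 48/150=0.3200, 3/150=0.0200, 38/150=0.2533
Σpᵢ² = 0.0133² + 0.0267² + 0.1400² + 0.2267² + 0.3200² + 0.0200² + 0.2533² = 0.000177 + 0.000713 + 0.019600 + 0.051393 + 0.102400 + 0.000400 + 0.064161 = 0.238844
B = 1 / 0.238844 = 4.1868

4.19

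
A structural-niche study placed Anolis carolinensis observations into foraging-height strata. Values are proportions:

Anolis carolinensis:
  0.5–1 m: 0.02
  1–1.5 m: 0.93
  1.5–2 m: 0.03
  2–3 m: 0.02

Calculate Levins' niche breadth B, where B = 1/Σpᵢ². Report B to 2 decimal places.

Σpᵢ² = 0.02² + 0.93² + 0.03² + 0.02² = 0.0004 + 0.8649 + 0.0009 + 0.0004 = 0.8666
B = 1 / 0.8666 = 1.1539

1.15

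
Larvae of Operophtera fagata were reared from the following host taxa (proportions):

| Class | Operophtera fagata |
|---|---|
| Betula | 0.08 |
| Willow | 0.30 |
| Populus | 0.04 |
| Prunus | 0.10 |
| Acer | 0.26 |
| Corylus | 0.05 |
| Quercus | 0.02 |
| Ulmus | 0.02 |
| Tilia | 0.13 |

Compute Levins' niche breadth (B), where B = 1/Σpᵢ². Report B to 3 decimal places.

5.107

Σpᵢ² = 0.08² + 0.30² + 0.04² + 0.10² + 0.26² + 0.05² + 0.02² + 0.02² + 0.13² = 0.0064 + 0.0900 + 0.0016 + 0.0100 + 0.0676 + 0.0025 + 0.0004 + 0.0004 + 0.0169 = 0.1958
B = 1 / 0.1958 = 5.10725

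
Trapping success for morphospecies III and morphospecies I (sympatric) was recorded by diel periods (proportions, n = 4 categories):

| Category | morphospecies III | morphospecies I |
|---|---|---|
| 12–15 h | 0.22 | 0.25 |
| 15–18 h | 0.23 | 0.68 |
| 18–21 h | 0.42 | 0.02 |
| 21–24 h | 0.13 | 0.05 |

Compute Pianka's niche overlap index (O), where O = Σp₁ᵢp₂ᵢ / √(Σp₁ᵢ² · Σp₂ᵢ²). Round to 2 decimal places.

0.57

Σ p₁ᵢp₂ᵢ = 0.0550 + 0.1564 + 0.0084 + 0.0065 = 0.2263
Σp_1ᵢ² = 0.22² + 0.23² + 0.42² + 0.13² = 0.0484 + 0.0529 + 0.1764 + 0.0169 = 0.2946
Σp_2ᵢ² = 0.25² + 0.68² + 0.02² + 0.05² = 0.0625 + 0.4624 + 0.0004 + 0.0025 = 0.5278
O = 0.2263 / √(0.2946 × 0.5278) = 0.2263 / 0.39432 = 0.5739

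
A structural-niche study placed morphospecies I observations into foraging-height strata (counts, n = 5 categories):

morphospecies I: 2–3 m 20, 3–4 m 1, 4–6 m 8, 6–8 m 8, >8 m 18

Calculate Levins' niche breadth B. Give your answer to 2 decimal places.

Proportions for morphospecies I (n=55): 20/55=0.3636, 1/55=0.0182, 8/55=0.1455, 8/55=0.1455, 18/55=0.3273
Σpᵢ² = 0.3636² + 0.0182² + 0.1455² + 0.1455² + 0.3273² = 0.132205 + 0.000331 + 0.021170 + 0.021170 + 0.107125 = 0.282001
B = 1 / 0.282001 = 3.5461

3.55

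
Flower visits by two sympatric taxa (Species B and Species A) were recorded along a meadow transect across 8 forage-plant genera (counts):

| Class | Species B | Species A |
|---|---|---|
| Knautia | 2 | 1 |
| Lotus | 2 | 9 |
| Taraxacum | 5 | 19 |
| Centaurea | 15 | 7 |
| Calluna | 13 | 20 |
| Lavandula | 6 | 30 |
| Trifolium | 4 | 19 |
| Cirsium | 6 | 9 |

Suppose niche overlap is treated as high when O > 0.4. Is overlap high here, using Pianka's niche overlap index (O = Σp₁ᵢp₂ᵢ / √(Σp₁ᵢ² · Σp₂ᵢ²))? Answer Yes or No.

Yes

Proportions for Species B (n=53): 2/53=0.0377, 2/53=0.0377, 5/53=0.0943, 15/53=0.2830, 13/53=0.2453, 6/53=0.1132, 4/53=0.0755, 6/53=0.1132
Proportions for Species A (n=114): 1/114=0.0088, 9/114=0.0789, 19/114=0.1667, 7/114=0.0614, 20/114=0.1754, 30/114=0.2632, 19/114=0.1667, 9/114=0.0789
Σ p₁ᵢp₂ᵢ = 0.000332 + 0.002975 + 0.015720 + 0.017376 + 0.043026 + 0.029794 + 0.012586 + 0.008931 = 0.130740
Σp_1ᵢ² = 0.0377² + 0.0377² + 0.0943² + 0.2830² + 0.2453² + 0.1132² + 0.0755² + 0.1132² = 0.001421 + 0.001421 + 0.008892 + 0.080089 + 0.060172 + 0.012814 + 0.005700 + 0.012814 = 0.183323
Σp_2ᵢ² = 0.0088² + 0.0789² + 0.1667² + 0.0614² + 0.1754² + 0.2632² + 0.1667² + 0.0789² = 0.000077 + 0.006225 + 0.027789 + 0.003770 + 0.030765 + 0.069274 + 0.027789 + 0.006225 = 0.171914
O = 0.130740 / √(0.183323 × 0.171914) = 0.130740 / 0.1775269 = 0.7365
O = 0.7365 > 0.4 → Yes.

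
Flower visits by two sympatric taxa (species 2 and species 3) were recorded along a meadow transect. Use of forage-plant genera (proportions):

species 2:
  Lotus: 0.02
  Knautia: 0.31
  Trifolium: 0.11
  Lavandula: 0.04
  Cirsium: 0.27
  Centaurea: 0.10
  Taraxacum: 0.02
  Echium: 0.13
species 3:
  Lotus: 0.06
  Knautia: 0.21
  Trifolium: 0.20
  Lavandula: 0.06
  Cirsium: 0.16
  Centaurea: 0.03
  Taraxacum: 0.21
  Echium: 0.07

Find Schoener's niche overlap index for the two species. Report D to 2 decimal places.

0.66

Σ|p₁ᵢ − p₂ᵢ| = 0.04 + 0.10 + 0.09 + 0.02 + 0.11 + 0.07 + 0.19 + 0.06 = 0.68
D = 1 − ½ × 0.68 = 1 − 0.340 = 0.6600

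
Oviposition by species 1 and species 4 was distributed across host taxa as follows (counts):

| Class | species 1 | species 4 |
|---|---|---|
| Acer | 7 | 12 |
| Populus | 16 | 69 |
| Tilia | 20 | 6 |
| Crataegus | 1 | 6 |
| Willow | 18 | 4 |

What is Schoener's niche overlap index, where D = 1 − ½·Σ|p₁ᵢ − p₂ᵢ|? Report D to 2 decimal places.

Proportions for species 1 (n=62): 7/62=0.1129, 16/62=0.2581, 20/62=0.3226, 1/62=0.0161, 18/62=0.2903
Proportions for species 4 (n=97): 12/97=0.1237, 69/97=0.7113, 6/97=0.0619, 6/97=0.0619, 4/97=0.0412
Σ|p₁ᵢ − p₂ᵢ| = 0.0108 + 0.4532 + 0.2607 + 0.0458 + 0.2491 = 1.0196
D = 1 − ½ × 1.0196 = 1 − 0.50980 = 0.49020

0.49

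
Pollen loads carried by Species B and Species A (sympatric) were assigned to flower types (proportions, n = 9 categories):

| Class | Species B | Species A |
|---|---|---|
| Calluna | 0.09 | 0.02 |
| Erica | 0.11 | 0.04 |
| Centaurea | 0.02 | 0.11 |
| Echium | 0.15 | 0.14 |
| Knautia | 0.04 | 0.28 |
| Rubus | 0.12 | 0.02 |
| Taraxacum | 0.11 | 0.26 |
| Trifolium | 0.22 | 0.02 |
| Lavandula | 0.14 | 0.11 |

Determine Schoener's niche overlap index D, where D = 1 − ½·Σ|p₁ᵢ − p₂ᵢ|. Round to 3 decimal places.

0.520

Σ|p₁ᵢ − p₂ᵢ| = 0.07 + 0.07 + 0.09 + 0.01 + 0.24 + 0.10 + 0.15 + 0.20 + 0.03 = 0.96
D = 1 − ½ × 0.96 = 1 − 0.480 = 0.52000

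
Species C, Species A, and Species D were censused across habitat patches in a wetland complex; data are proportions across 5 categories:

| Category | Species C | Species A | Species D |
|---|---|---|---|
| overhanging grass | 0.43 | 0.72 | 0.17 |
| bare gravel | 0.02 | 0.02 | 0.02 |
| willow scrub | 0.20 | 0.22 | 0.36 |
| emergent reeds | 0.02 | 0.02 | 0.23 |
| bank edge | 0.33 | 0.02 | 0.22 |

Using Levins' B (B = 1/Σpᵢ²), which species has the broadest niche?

Species D

Σp_Cᵢ² = 0.43² + 0.02² + 0.20² + 0.02² + 0.33² = 0.1849 + 0.0004 + 0.0400 + 0.0004 + 0.1089 = 0.3346
B_C = 1 / 0.3346 = 2.9886
Σp_Aᵢ² = 0.72² + 0.02² + 0.22² + 0.02² + 0.02² = 0.5184 + 0.0004 + 0.0484 + 0.0004 + 0.0004 = 0.5680
B_A = 1 / 0.5680 = 1.7606
Σp_Dᵢ² = 0.17² + 0.02² + 0.36² + 0.23² + 0.22² = 0.0289 + 0.0004 + 0.1296 + 0.0529 + 0.0484 = 0.2602
B_D = 1 / 0.2602 = 3.8432
Highest B → broadest niche (most generalist): Species D (B = 3.84).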